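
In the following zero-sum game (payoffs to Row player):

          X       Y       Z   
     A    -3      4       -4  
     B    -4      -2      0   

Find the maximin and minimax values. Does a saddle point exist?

Maximin = -4, Minimax = -3, Saddle: False

Work:
Row minimums: [-4, -4] → maximin = -4
Column maximums: [-3, 4, 0] → minimax = -3
No saddle point (maximin ≠ minimax). Mixed strategy needed.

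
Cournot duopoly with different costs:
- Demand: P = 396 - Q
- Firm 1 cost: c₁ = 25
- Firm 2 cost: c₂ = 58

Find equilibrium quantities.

q₁* = 134.67, q₂* = 101.67

Work:
Reaction: q₁ = (396 - 25 - q₂)/2
Reaction: q₂ = (396 - 58 - q₁)/2
Solve simultaneously:
q₁* = (396 - 2×25 + 58)/3 = 134.67
q₂* = (396 - 2×58 + 25)/3 = 101.67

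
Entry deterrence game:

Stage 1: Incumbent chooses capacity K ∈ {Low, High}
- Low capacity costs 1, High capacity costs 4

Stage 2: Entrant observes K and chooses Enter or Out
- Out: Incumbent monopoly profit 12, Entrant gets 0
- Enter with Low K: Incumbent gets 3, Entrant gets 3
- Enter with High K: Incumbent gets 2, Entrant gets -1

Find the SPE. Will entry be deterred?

SPE: (High, Enter|Low, Out|High); Entry deterred. Incumbent net profit = 8

Work:
After Low K: Entrant enters (3 > 0)
After High K: Entrant stays out (-1 < 0)
Incumbent: Low → 3−1=2, High → 12−4=8
Incumbent chooses High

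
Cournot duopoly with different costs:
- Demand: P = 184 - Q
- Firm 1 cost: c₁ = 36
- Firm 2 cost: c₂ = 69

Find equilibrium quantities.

q₁* = 60.33, q₂* = 27.33

Work:
Reaction: q₁ = (184 - 36 - q₂)/2
Reaction: q₂ = (184 - 69 - q₁)/2
Solve simultaneously:
q₁* = (184 - 2×36 + 69)/3 = 60.33
q₂* = (184 - 2×69 + 36)/3 = 27.33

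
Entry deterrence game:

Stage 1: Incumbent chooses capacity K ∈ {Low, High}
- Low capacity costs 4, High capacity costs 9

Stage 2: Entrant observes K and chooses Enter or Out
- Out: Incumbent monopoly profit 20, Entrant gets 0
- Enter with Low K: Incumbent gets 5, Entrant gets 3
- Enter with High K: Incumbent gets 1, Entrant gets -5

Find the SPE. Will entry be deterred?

SPE: (High, Enter|Low, Out|High); Entry deterred. Incumbent net profit = 11

Work:
After Low K: Entrant enters (3 > 0)
After High K: Entrant stays out (-5 < 0)
Incumbent: Low → 5−4=1, High → 20−9=11
Incumbent chooses High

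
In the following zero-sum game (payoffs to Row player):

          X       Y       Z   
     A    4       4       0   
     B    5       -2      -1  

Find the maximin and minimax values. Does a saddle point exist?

Maximin = 0, Minimax = 0, Saddle: True

Work:
Row minimums: [0, -2] → maximin = 0
Column maximums: [5, 4, 0] → minimax = 0
Saddle point exists! Game value = 0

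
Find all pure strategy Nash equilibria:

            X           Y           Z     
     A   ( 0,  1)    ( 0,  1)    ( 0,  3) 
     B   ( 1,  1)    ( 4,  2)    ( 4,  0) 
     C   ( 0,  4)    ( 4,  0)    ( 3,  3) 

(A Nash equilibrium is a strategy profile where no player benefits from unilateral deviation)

Nash equilibrium: (B, Y)

Work:
Best responses:
  P1 vs X: payoffs [0, 1, 0] → best response B (payoff 1)
  P1 vs Y: payoffs [0, 4, 4] → best response B/C (payoff 4)
  P1 vs Z: payoffs [0, 4, 3] → best response B (payoff 4)
  P2 vs A: payoffs [1, 1, 3] → best response Z (payoff 3)
  P2 vs B: payoffs [1, 2, 0] → best response Y (payoff 2)
  P2 vs C: payoffs [4, 0, 3] → best response X (payoff 4)
Mutual best responses: (B,Y) → Nash equilibria.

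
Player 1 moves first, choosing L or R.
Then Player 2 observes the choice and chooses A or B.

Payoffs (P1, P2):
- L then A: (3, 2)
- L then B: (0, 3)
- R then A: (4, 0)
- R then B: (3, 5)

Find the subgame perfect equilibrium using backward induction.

P1 plays R, P2 plays B after L and B after R; Payoff (3, 5)

Work:
Backward induction:
After L: P2 chooses B → P1 gets 0
After R: P2 chooses B → P1 gets 3
P1 chooses R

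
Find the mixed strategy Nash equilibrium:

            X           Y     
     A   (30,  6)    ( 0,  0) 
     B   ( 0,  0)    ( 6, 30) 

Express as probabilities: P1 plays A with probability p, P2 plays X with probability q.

p = 0.8333, q = 0.1667

Work:
Find probabilities that make opponent indifferent:
P2 chooses q to make P1 indifferent between A and B
P1 chooses p to make P2 indifferent between X and Y
Mixed NE: P1 plays (A: 0.8333, B: 0.1667), P2 plays (X: 0.1667, Y: 0.8333)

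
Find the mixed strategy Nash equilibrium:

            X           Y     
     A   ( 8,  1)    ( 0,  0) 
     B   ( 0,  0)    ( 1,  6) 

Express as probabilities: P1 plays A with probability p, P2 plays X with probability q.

p = 0.8571, q = 0.1111

Work:
Find probabilities that make opponent indifferent:
P2 chooses q to make P1 indifferent between A and B
P1 chooses p to make P2 indifferent between X and Y
Mixed NE: P1 plays (A: 0.8571, B: 0.1429), P2 plays (X: 0.1111, Y: 0.8889)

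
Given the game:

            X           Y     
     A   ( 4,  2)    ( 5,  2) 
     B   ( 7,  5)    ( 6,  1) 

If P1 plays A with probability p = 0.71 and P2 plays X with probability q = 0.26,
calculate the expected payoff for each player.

E[P1] = 5.1808, E[P2] = 2.0116

Work:
E[P1] = p·q·π₁(A,X) + p·(1-q)·π₁(A,Y) + (1-p)·q·π₁(B,X) + (1-p)·(1-q)·π₁(B,Y)
= 0.71·0.26·4 + 0.71·0.74·5 + 0.29·0.26·7 + 0.29·0.74·6
= 5.1808

E[P2] = 2.0116 (similar calculation)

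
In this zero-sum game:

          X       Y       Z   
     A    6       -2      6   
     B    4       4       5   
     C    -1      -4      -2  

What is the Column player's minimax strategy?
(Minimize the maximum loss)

Column should play Y, value = 4

Work:
Column player minimizes Row's maximum payoff:
Column X: max payoff to Row = 6
Column Y: max payoff to Row = 4
Column Z: max payoff to Row = 6
Minimum is 4, achieved by column Y.
Minimax strategy: Y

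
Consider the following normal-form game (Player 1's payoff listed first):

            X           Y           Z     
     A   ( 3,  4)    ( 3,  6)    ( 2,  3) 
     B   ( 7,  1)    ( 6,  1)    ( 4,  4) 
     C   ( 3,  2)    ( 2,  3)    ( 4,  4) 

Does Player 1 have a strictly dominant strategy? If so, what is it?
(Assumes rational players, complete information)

No strictly dominant strategy exists for Player 1

Work:
A strategy strictly dominates another if it gives a strictly higher payoff against every opponent action. Compare each pair of P1's strategies column-by-column:
  A vs B: [3 vs 7, 3 vs 6, 2 vs 4] → A does not strictly dominate B (column X: 3 ≤ 7)
  A vs C: [3 vs 3, 3 vs 2, 2 vs 4] → A does not strictly dominate C (column X: 3 ≤ 3)
  B vs A: [7 vs 3, 6 vs 3, 4 vs 2] → B strictly dominates A
  B vs C: [7 vs 3, 6 vs 2, 4 vs 4] → B does not strictly dominate C (column Z: 4 ≤ 4)
  C vs A: [3 vs 3, 2 vs 3, 4 vs 2] → C does not strictly dominate A (column X: 3 ≤ 3)
  C vs B: [3 vs 7, 2 vs 6, 4 vs 4] → C does not strictly dominate B (column X: 3 ≤ 7)
No single strategy strictly dominates all others → no strictly dominant strategy.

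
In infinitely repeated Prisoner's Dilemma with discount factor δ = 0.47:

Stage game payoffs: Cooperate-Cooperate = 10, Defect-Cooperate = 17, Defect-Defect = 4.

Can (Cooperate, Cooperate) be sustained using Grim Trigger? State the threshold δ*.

δ* = 0.5385; since δ = 0.47 < 0.5385, cooperation cannot be sustained

Work:
For Grim Trigger:
Cooperate forever: 10/(1-δ)
Defect then punished: 17 + 4·δ/(1-δ)
Need: 10/(1-δ) ≥ 17 + 4·δ/(1-δ)
Solving: δ ≥ (T-R)/(T-P) = (17-10)/(17-4) = 0.5385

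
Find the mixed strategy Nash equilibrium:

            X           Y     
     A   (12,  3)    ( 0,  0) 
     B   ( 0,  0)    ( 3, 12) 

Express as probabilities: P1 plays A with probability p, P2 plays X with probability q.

p = 0.8, q = 0.2

Work:
Find probabilities that make opponent indifferent:
P2 chooses q to make P1 indifferent between A and B
P1 chooses p to make P2 indifferent between X and Y
Mixed NE: P1 plays (A: 0.8, B: 0.2), P2 plays (X: 0.2, Y: 0.8)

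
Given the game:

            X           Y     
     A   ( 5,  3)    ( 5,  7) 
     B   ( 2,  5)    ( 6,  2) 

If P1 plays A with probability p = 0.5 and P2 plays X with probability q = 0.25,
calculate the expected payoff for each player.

E[P1] = 5.0, E[P2] = 4.375

Work:
E[P1] = p·q·π₁(A,X) + p·(1-q)·π₁(A,Y) + (1-p)·q·π₁(B,X) + (1-p)·(1-q)·π₁(B,Y)
= 0.5·0.25·5 + 0.5·0.75·5 + 0.5·0.25·2 + 0.5·0.75·6
= 5.0

E[P2] = 4.375 (similar calculation)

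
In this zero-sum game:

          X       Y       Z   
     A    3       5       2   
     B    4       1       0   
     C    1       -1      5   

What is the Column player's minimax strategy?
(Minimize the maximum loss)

Column should play X, value = 4

Work:
Column player minimizes Row's maximum payoff:
Column X: max payoff to Row = 4
Column Y: max payoff to Row = 5
Column Z: max payoff to Row = 5
Minimum is 4, achieved by column X.
Minimax strategy: X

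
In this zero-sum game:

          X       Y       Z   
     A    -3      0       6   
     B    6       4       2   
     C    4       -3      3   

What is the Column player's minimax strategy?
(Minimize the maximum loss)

Column should play Y, value = 4

Work:
Column player minimizes Row's maximum payoff:
Column X: max payoff to Row = 6
Column Y: max payoff to Row = 4
Column Z: max payoff to Row = 6
Minimum is 4, achieved by column Y.
Minimax strategy: Y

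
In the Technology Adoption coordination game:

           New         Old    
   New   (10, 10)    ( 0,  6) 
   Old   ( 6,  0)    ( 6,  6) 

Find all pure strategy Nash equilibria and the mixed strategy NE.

Pure NE: (New, New) and (Old, Old); Mixed NE: p = 0.6, q = 0.6

Work:
Check pure NE:
(New, New): (10, 10) - no unilateral deviation beneficial
(Old, Old): (6, 6) - no unilateral deviation beneficial
Mixed NE: P1 plays New with p = 0.6, P2 plays New with q = 0.6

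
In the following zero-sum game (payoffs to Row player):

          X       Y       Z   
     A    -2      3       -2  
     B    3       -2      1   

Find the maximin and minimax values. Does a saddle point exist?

Maximin = -2, Minimax = 1, Saddle: False

Work:
Row minimums: [-2, -2] → maximin = -2
Column maximums: [3, 3, 1] → minimax = 1
No saddle point (maximin ≠ minimax). Mixed strategy needed.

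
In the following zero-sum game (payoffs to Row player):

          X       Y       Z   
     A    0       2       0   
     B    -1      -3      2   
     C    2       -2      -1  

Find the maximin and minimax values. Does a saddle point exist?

Maximin = 0, Minimax = 2, Saddle: False

Work:
Row minimums: [0, -3, -2] → maximin = 0
Column maximums: [2, 2, 2] → minimax = 2
No saddle point (maximin ≠ minimax). Mixed strategy needed.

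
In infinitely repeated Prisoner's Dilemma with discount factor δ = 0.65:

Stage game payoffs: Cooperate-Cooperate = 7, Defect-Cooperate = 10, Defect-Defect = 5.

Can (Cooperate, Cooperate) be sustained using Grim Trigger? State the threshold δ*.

δ* = 0.6; since δ = 0.65 ≥ 0.6, cooperation can be sustained

Work:
For Grim Trigger:
Cooperate forever: 7/(1-δ)
Defect then punished: 10 + 5·δ/(1-δ)
Need: 7/(1-δ) ≥ 10 + 5·δ/(1-δ)
Solving: δ ≥ (T-R)/(T-P) = (10-7)/(10-5) = 0.6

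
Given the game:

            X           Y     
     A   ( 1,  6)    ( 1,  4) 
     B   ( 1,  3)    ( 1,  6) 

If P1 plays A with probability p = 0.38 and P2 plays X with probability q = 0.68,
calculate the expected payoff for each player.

E[P1] = 1.0, E[P2] = 4.492

Work:
E[P1] = p·q·π₁(A,X) + p·(1-q)·π₁(A,Y) + (1-p)·q·π₁(B,X) + (1-p)·(1-q)·π₁(B,Y)
= 0.38·0.68·1 + 0.38·0.32·1 + 0.62·0.68·1 + 0.62·0.32·1
= 1.0

E[P2] = 4.492 (similar calculation)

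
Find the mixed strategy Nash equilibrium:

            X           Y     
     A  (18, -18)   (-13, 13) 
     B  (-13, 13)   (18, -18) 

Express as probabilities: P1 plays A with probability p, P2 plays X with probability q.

p = 0.5, q = 0.5

Work:
Find probabilities that make opponent indifferent:
P2 chooses q to make P1 indifferent between A and B
P1 chooses p to make P2 indifferent between X and Y
Mixed NE: P1 plays (A: 0.5, B: 0.5), P2 plays (X: 0.5, Y: 0.5)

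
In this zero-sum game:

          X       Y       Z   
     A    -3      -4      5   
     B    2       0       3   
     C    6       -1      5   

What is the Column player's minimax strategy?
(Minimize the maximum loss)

Column should play Y, value = 0

Work:
Column player minimizes Row's maximum payoff:
Column X: max payoff to Row = 6
Column Y: max payoff to Row = 0
Column Z: max payoff to Row = 5
Minimum is 0, achieved by column Y.
Minimax strategy: Y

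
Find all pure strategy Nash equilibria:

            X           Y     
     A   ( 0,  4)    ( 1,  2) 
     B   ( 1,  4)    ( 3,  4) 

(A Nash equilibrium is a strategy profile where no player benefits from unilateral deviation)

Nash equilibrium: (B, X), (B, Y)

Work:
Best responses:
  P1 vs X: payoffs [0, 1] → best response B (payoff 1)
  P1 vs Y: payoffs [1, 3] → best response B (payoff 3)
  P2 vs A: payoffs [4, 2] → best response X (payoff 4)
  P2 vs B: payoffs [4, 4] → best response X/Y (payoff 4)
Mutual best responses: (B,X), (B,Y) → Nash equilibria.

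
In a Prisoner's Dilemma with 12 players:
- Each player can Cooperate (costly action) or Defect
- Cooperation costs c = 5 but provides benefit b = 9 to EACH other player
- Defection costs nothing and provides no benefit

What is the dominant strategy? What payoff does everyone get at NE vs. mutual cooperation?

Dominant: Defect; NE payoff = 0; Coop payoff = 94

Work:
Defect dominates (saves cost c = 5, benefit to others is external)
NE: All defect → everyone gets 0
If all cooperate: each receives (11)×9 - 5 = 94
Social dilemma: 94 > 0 but NE gives 0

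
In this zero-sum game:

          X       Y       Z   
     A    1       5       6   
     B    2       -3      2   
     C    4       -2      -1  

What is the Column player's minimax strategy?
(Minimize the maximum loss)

Column should play X, value = 4

Work:
Column player minimizes Row's maximum payoff:
Column X: max payoff to Row = 4
Column Y: max payoff to Row = 5
Column Z: max payoff to Row = 6
Minimum is 4, achieved by column X.
Minimax strategy: X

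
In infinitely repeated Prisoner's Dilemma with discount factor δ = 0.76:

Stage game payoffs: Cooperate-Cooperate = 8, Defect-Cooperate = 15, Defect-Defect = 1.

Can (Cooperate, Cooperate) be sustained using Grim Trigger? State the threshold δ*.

δ* = 0.5; since δ = 0.76 ≥ 0.5, cooperation can be sustained

Work:
For Grim Trigger:
Cooperate forever: 8/(1-δ)
Defect then punished: 15 + 1·δ/(1-δ)
Need: 8/(1-δ) ≥ 15 + 1·δ/(1-δ)
Solving: δ ≥ (T-R)/(T-P) = (15-8)/(15-1) = 0.5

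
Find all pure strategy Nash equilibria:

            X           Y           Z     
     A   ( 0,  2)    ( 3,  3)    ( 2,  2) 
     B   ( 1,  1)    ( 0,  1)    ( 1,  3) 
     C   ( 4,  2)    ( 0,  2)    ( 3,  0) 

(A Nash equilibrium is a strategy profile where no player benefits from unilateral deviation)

Nash equilibrium: (A, Y), (C, X)

Work:
Best responses:
  P1 vs X: payoffs [0, 1, 4] → best response C (payoff 4)
  P1 vs Y: payoffs [3, 0, 0] → best response A (payoff 3)
  P1 vs Z: payoffs [2, 1, 3] → best response C (payoff 3)
  P2 vs A: payoffs [2, 3, 2] → best response Y (payoff 3)
  P2 vs B: payoffs [1, 1, 3] → best response Z (payoff 3)
  P2 vs C: payoffs [2, 2, 0] → best response X/Y (payoff 2)
Mutual best responses: (A,Y), (C,X) → Nash equilibria.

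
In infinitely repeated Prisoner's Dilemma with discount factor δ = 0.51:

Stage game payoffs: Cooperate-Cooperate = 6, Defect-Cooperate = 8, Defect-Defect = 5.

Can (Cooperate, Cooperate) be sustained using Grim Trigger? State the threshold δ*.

δ* = 0.6667; since δ = 0.51 < 0.6667, cooperation cannot be sustained

Work:
For Grim Trigger:
Cooperate forever: 6/(1-δ)
Defect then punished: 8 + 5·δ/(1-δ)
Need: 6/(1-δ) ≥ 8 + 5·δ/(1-δ)
Solving: δ ≥ (T-R)/(T-P) = (8-6)/(8-5) = 0.6667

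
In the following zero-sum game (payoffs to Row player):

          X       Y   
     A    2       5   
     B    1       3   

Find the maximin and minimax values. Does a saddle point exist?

Maximin = 2, Minimax = 2, Saddle: True

Work:
Row minimums: [2, 1] → maximin = 2
Column maximums: [2, 5] → minimax = 2
Saddle point exists! Game value = 2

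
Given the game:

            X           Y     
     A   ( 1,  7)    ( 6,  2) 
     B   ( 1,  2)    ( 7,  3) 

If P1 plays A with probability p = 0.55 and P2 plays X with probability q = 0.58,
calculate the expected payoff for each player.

E[P1] = 3.289, E[P2] = 3.784

Work:
E[P1] = p·q·π₁(A,X) + p·(1-q)·π₁(A,Y) + (1-p)·q·π₁(B,X) + (1-p)·(1-q)·π₁(B,Y)
= 0.55·0.58·1 + 0.55·0.42·6 + 0.45·0.58·1 + 0.45·0.42·7
= 3.289

E[P2] = 3.784 (similar calculation)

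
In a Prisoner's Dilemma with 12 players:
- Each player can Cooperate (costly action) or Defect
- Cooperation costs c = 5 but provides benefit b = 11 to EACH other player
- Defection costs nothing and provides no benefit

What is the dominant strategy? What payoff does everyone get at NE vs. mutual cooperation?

Dominant: Defect; NE payoff = 0; Coop payoff = 116

Work:
Defect dominates (saves cost c = 5, benefit to others is external)
NE: All defect → everyone gets 0
If all cooperate: each receives (11)×11 - 5 = 116
Social dilemma: 116 > 0 but NE gives 0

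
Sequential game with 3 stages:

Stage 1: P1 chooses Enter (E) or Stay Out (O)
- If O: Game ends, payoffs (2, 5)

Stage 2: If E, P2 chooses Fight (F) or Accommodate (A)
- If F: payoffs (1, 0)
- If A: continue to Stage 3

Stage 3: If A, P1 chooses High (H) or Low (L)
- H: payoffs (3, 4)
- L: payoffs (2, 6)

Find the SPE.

SPE: (E, A, H); Outcome (3, 4)

Work:
Stage 3: P1 chooses H (3 vs 2)
Stage 2: P2: F->0, A->4 (anticipating H). Choose A
Stage 1: P1: O->2, E->3 (anticipating A, H). Choose E
SPE path: E -> A -> H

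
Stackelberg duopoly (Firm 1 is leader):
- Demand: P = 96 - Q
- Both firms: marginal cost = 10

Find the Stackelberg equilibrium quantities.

q₁* (leader) = 43.0, q₂* (follower) = 21.5

Work:
Follower's reaction: q₂ = (a - c - q₁)/2
Leader substitutes: π₁ = q₁·(a - q₁ - (a-c-q₁)/2 - c)
FOC: q₁* = (96 - 10)/2 = 43.00
Then: q₂* = (96 - 10 - 43.0)/2 = 21.50
Leader has first-mover advantage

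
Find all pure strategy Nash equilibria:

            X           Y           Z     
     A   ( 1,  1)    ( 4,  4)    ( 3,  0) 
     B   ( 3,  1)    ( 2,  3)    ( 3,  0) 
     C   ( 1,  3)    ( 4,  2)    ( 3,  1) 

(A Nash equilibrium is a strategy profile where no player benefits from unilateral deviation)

Nash equilibrium: (A, Y)

Work:
Best responses:
  P1 vs X: payoffs [1, 3, 1] → best response B (payoff 3)
  P1 vs Y: payoffs [4, 2, 4] → best response A/C (payoff 4)
  P1 vs Z: payoffs [3, 3, 3] → best response A/B/C (payoff 3)
  P2 vs A: payoffs [1, 4, 0] → best response Y (payoff 4)
  P2 vs B: payoffs [1, 3, 0] → best response Y (payoff 3)
  P2 vs C: payoffs [3, 2, 1] → best response X (payoff 3)
Mutual best responses: (A,Y) → Nash equilibria.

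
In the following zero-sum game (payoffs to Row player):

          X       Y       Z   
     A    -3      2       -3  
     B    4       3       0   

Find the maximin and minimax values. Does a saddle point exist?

Maximin = 0, Minimax = 0, Saddle: True

Work:
Row minimums: [-3, 0] → maximin = 0
Column maximums: [4, 3, 0] → minimax = 0
Saddle point exists! Game value = 0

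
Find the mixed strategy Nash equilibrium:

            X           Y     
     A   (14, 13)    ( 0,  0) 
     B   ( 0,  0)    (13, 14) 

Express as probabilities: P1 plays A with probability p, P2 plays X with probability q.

p = 0.5185, q = 0.4815

Work:
Find probabilities that make opponent indifferent:
P2 chooses q to make P1 indifferent between A and B
P1 chooses p to make P2 indifferent between X and Y
Mixed NE: P1 plays (A: 0.5185, B: 0.4815), P2 plays (X: 0.4815, Y: 0.5185)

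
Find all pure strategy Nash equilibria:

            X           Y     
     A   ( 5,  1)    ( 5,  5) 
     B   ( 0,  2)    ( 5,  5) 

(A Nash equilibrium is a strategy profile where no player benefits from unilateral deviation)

Nash equilibrium: (A, Y), (B, Y)

Work:
Best responses:
  P1 vs X: payoffs [5, 0] → best response A (payoff 5)
  P1 vs Y: payoffs [5, 5] → best response A/B (payoff 5)
  P2 vs A: payoffs [1, 5] → best response Y (payoff 5)
  P2 vs B: payoffs [2, 5] → best response Y (payoff 5)
Mutual best responses: (A,Y), (B,Y) → Nash equilibria.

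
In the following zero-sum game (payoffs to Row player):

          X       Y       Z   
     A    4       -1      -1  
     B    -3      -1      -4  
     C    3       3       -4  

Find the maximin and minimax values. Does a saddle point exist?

Maximin = -1, Minimax = -1, Saddle: True

Work:
Row minimums: [-1, -4, -4] → maximin = -1
Column maximums: [4, 3, -1] → minimax = -1
Saddle point exists! Game value = -1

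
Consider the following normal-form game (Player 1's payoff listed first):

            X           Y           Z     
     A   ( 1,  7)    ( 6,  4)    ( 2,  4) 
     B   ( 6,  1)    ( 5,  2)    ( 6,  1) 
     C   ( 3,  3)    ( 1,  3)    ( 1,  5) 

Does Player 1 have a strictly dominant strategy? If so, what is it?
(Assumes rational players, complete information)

No strictly dominant strategy exists for Player 1

Work:
A strategy strictly dominates another if it gives a strictly higher payoff against every opponent action. Compare each pair of P1's strategies column-by-column:
  A vs B: [1 vs 6, 6 vs 5, 2 vs 6] → A does not strictly dominate B (column X: 1 ≤ 6)
  A vs C: [1 vs 3, 6 vs 1, 2 vs 1] → A does not strictly dominate C (column X: 1 ≤ 3)
  B vs A: [6 vs 1, 5 vs 6, 6 vs 2] → B does not strictly dominate A (column Y: 5 ≤ 6)
  B vs C: [6 vs 3, 5 vs 1, 6 vs 1] → B strictly dominates C
  C vs A: [3 vs 1, 1 vs 6, 1 vs 2] → C does not strictly dominate A (column Y: 1 ≤ 6)
  C vs B: [3 vs 6, 1 vs 5, 1 vs 6] → C does not strictly dominate B (column X: 3 ≤ 6)
No single strategy strictly dominates all others → no strictly dominant strategy.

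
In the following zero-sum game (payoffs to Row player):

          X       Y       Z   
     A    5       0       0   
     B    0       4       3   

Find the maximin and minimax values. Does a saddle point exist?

Maximin = 0, Minimax = 3, Saddle: False

Work:
Row minimums: [0, 0] → maximin = 0
Column maximums: [5, 4, 3] → minimax = 3
No saddle point (maximin ≠ minimax). Mixed strategy needed.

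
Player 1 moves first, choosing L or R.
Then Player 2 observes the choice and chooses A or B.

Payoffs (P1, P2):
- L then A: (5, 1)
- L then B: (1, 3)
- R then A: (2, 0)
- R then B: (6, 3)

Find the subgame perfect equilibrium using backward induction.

P1 plays R, P2 plays B after L and B after R; Payoff (6, 3)

Work:
Backward induction:
After L: P2 chooses B → P1 gets 1
After R: P2 chooses B → P1 gets 6
P1 chooses R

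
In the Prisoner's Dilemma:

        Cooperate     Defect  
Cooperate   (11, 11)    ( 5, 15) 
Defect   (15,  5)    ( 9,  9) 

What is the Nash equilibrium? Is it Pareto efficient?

(Defect, Defect) is NE; not Pareto efficient

Work:
Defect dominates Cooperate for both players:
If P2 cooperates: Defect (15) > Cooperate (11)
If P2 defects: Defect (9) > Cooperate (5)
NE: (Defect, Defect) with payoff (9, 9)
But (Cooperate, Cooperate) = (11, 11) Pareto dominates (9, 9)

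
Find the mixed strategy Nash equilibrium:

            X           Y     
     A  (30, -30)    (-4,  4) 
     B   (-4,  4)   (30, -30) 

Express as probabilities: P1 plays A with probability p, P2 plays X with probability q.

p = 0.5, q = 0.5

Work:
Find probabilities that make opponent indifferent:
P2 chooses q to make P1 indifferent between A and B
P1 chooses p to make P2 indifferent between X and Y
Mixed NE: P1 plays (A: 0.5, B: 0.5), P2 plays (X: 0.5, Y: 0.5)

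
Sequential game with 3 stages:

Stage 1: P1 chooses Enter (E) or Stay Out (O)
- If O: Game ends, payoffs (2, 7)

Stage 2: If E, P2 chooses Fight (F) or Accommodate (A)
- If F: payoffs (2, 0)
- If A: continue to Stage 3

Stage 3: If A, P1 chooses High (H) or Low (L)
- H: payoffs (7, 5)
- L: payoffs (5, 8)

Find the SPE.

SPE: (E, A, H); Outcome (7, 5)

Work:
Stage 3: P1 chooses H (7 vs 5)
Stage 2: P2: F->0, A->5 (anticipating H). Choose A
Stage 1: P1: O->2, E->7 (anticipating A, H). Choose E
SPE path: E -> A -> H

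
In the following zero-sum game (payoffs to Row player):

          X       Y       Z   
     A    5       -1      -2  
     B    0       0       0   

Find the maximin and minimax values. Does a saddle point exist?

Maximin = 0, Minimax = 0, Saddle: True

Work:
Row minimums: [-2, 0] → maximin = 0
Column maximums: [5, 0, 0] → minimax = 0
Saddle point exists! Game value = 0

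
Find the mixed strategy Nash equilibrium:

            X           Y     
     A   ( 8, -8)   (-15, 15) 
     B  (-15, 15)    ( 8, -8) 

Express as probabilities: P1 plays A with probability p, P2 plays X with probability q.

p = 0.5, q = 0.5

Work:
Find probabilities that make opponent indifferent:
P2 chooses q to make P1 indifferent between A and B
P1 chooses p to make P2 indifferent between X and Y
Mixed NE: P1 plays (A: 0.5, B: 0.5), P2 plays (X: 0.5, Y: 0.5)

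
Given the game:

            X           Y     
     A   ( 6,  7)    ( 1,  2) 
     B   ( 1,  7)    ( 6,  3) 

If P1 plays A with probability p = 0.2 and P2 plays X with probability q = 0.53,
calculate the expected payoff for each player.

E[P1] = 3.41, E[P2] = 5.026

Work:
E[P1] = p·q·π₁(A,X) + p·(1-q)·π₁(A,Y) + (1-p)·q·π₁(B,X) + (1-p)·(1-q)·π₁(B,Y)
= 0.2·0.53·6 + 0.2·0.47·1 + 0.8·0.53·1 + 0.8·0.47·6
= 3.41

E[P2] = 5.026 (similar calculation)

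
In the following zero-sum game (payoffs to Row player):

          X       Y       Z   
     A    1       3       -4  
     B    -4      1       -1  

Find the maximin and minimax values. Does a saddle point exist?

Maximin = -4, Minimax = -1, Saddle: False

Work:
Row minimums: [-4, -4] → maximin = -4
Column maximums: [1, 3, -1] → minimax = -1
No saddle point (maximin ≠ minimax). Mixed strategy needed.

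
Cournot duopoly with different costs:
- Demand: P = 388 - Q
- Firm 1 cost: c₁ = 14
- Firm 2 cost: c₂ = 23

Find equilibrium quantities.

q₁* = 127.67, q₂* = 118.67

Work:
Reaction: q₁ = (388 - 14 - q₂)/2
Reaction: q₂ = (388 - 23 - q₁)/2
Solve simultaneously:
q₁* = (388 - 2×14 + 23)/3 = 127.67
q₂* = (388 - 2×23 + 14)/3 = 118.67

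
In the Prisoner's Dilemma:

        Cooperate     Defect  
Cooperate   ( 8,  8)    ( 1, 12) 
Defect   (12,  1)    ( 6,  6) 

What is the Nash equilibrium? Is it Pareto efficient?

(Defect, Defect) is NE; not Pareto efficient

Work:
Defect dominates Cooperate for both players:
If P2 cooperates: Defect (12) > Cooperate (8)
If P2 defects: Defect (6) > Cooperate (1)
NE: (Defect, Defect) with payoff (6, 6)
But (Cooperate, Cooperate) = (8, 8) Pareto dominates (6, 6)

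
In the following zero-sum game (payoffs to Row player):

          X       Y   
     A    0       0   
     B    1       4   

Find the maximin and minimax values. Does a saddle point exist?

Maximin = 1, Minimax = 1, Saddle: True

Work:
Row minimums: [0, 1] → maximin = 1
Column maximums: [1, 4] → minimax = 1
Saddle point exists! Game value = 1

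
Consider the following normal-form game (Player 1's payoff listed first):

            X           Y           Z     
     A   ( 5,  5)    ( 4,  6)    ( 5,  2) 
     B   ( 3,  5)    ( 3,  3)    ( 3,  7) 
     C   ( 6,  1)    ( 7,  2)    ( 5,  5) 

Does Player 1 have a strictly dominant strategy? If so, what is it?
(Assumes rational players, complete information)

No strictly dominant strategy exists for Player 1

Work:
A strategy strictly dominates another if it gives a strictly higher payoff against every opponent action. Compare each pair of P1's strategies column-by-column:
  A vs B: [5 vs 3, 4 vs 3, 5 vs 3] → A strictly dominates B
  A vs C: [5 vs 6, 4 vs 7, 5 vs 5] → A does not strictly dominate C (column X: 5 ≤ 6)
  B vs A: [3 vs 5, 3 vs 4, 3 vs 5] → B does not strictly dominate A (column X: 3 ≤ 5)
  B vs C: [3 vs 6, 3 vs 7, 3 vs 5] → B does not strictly dominate C (column X: 3 ≤ 6)
  C vs A: [6 vs 5, 7 vs 4, 5 vs 5] → C does not strictly dominate A (column Z: 5 ≤ 5)
  C vs B: [6 vs 3, 7 vs 3, 5 vs 3] → C strictly dominates B
No single strategy strictly dominates all others → no strictly dominant strategy.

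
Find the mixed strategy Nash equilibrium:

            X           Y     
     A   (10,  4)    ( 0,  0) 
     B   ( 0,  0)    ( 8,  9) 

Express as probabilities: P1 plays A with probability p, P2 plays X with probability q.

p = 0.6923, q = 0.4444

Work:
Find probabilities that make opponent indifferent:
P2 chooses q to make P1 indifferent between A and B
P1 chooses p to make P2 indifferent between X and Y
Mixed NE: P1 plays (A: 0.6923, B: 0.3077), P2 plays (X: 0.4444, Y: 0.5556)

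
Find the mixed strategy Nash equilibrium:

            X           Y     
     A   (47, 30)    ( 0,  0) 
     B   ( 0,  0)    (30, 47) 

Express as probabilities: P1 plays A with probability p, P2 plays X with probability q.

p = 0.6104, q = 0.3896

Work:
Find probabilities that make opponent indifferent:
P2 chooses q to make P1 indifferent between A and B
P1 chooses p to make P2 indifferent between X and Y
Mixed NE: P1 plays (A: 0.6104, B: 0.3896), P2 plays (X: 0.3896, Y: 0.6104)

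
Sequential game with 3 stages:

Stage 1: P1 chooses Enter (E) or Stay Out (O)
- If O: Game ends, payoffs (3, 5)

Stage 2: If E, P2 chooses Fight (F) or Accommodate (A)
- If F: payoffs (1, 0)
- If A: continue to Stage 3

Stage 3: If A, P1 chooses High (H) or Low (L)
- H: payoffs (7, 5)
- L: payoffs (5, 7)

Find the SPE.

SPE: (E, A, H); Outcome (7, 5)

Work:
Stage 3: P1 chooses H (7 vs 5)
Stage 2: P2: F->0, A->5 (anticipating H). Choose A
Stage 1: P1: O->3, E->7 (anticipating A, H). Choose E
SPE path: E -> A -> H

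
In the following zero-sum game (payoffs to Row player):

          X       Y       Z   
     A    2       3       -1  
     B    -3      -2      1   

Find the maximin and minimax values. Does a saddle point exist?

Maximin = -1, Minimax = 1, Saddle: False

Work:
Row minimums: [-1, -3] → maximin = -1
Column maximums: [2, 3, 1] → minimax = 1
No saddle point (maximin ≠ minimax). Mixed strategy needed.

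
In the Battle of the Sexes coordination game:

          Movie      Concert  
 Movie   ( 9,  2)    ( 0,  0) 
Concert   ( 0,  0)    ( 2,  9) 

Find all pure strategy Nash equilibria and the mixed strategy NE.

Pure NE: (Movie, Movie) and (Concert, Concert); Mixed NE: p = 0.8182, q = 0.1818

Work:
Check pure NE:
(Movie, Movie): (9, 2) - no unilateral deviation beneficial
(Concert, Concert): (2, 9) - no unilateral deviation beneficial
Mixed NE: P1 plays Movie with p = 0.8182, P2 plays Movie with q = 0.1818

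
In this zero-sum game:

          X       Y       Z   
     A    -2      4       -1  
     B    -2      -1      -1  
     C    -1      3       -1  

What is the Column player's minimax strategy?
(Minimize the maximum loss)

Column should play X or Z (all achieve the minimum), value = -1

Work:
Column player minimizes Row's maximum payoff:
Column X: max payoff to Row = -1
Column Y: max payoff to Row = 4
Column Z: max payoff to Row = -1
Minimum is -1, achieved by columns X, Z (tied).
Each of X or Z is a minimax strategy.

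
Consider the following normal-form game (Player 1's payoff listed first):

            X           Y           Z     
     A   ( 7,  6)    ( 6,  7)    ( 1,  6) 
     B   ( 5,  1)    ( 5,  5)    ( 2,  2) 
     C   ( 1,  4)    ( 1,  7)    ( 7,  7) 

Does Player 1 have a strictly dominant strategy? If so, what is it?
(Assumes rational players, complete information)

No strictly dominant strategy exists for Player 1

Work:
A strategy strictly dominates another if it gives a strictly higher payoff against every opponent action. Compare each pair of P1's strategies column-by-column:
  A vs B: [7 vs 5, 6 vs 5, 1 vs 2] → A does not strictly dominate B (column Z: 1 ≤ 2)
  A vs C: [7 vs 1, 6 vs 1, 1 vs 7] → A does not strictly dominate C (column Z: 1 ≤ 7)
  B vs A: [5 vs 7, 5 vs 6, 2 vs 1] → B does not strictly dominate A (column X: 5 ≤ 7)
  B vs C: [5 vs 1, 5 vs 1, 2 vs 7] → B does not strictly dominate C (column Z: 2 ≤ 7)
  C vs A: [1 vs 7, 1 vs 6, 7 vs 1] → C does not strictly dominate A (column X: 1 ≤ 7)
  C vs B: [1 vs 5, 1 vs 5, 7 vs 2] → C does not strictly dominate B (column X: 1 ≤ 5)
No single strategy strictly dominates all others → no strictly dominant strategy.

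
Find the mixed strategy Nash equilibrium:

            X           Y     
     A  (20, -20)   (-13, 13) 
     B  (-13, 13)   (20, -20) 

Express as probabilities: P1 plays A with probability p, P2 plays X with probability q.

p = 0.5, q = 0.5

Work:
Find probabilities that make opponent indifferent:
P2 chooses q to make P1 indifferent between A and B
P1 chooses p to make P2 indifferent between X and Y
Mixed NE: P1 plays (A: 0.5, B: 0.5), P2 plays (X: 0.5, Y: 0.5)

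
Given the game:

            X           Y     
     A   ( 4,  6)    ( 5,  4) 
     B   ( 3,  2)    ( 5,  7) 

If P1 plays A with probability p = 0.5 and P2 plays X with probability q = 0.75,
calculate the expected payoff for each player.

E[P1] = 3.875, E[P2] = 4.375

Work:
E[P1] = p·q·π₁(A,X) + p·(1-q)·π₁(A,Y) + (1-p)·q·π₁(B,X) + (1-p)·(1-q)·π₁(B,Y)
= 0.5·0.75·4 + 0.5·0.25·5 + 0.5·0.75·3 + 0.5·0.25·5
= 3.875

E[P2] = 4.375 (similar calculation)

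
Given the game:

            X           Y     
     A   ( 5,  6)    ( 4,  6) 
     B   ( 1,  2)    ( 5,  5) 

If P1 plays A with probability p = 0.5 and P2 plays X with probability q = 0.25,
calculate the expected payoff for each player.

E[P1] = 4.125, E[P2] = 5.125

Work:
E[P1] = p·q·π₁(A,X) + p·(1-q)·π₁(A,Y) + (1-p)·q·π₁(B,X) + (1-p)·(1-q)·π₁(B,Y)
= 0.5·0.25·5 + 0.5·0.75·4 + 0.5·0.25·1 + 0.5·0.75·5
= 4.125

E[P2] = 5.125 (similar calculation)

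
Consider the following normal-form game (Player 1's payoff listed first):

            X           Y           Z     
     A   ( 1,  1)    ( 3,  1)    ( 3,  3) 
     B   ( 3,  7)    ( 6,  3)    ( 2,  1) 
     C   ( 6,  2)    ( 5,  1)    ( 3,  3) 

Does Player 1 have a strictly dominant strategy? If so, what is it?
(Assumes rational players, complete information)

No strictly dominant strategy exists for Player 1

Work:
A strategy strictly dominates another if it gives a strictly higher payoff against every opponent action. Compare each pair of P1's strategies column-by-column:
  A vs B: [1 vs 3, 3 vs 6, 3 vs 2] → A does not strictly dominate B (column X: 1 ≤ 3)
  A vs C: [1 vs 6, 3 vs 5, 3 vs 3] → A does not strictly dominate C (column X: 1 ≤ 6)
  B vs A: [3 vs 1, 6 vs 3, 2 vs 3] → B does not strictly dominate A (column Z: 2 ≤ 3)
  B vs C: [3 vs 6, 6 vs 5, 2 vs 3] → B does not strictly dominate C (column X: 3 ≤ 6)
  C vs A: [6 vs 1, 5 vs 3, 3 vs 3] → C does not strictly dominate A (column Z: 3 ≤ 3)
  C vs B: [6 vs 3, 5 vs 6, 3 vs 2] → C does not strictly dominate B (column Y: 5 ≤ 6)
No single strategy strictly dominates all others → no strictly dominant strategy.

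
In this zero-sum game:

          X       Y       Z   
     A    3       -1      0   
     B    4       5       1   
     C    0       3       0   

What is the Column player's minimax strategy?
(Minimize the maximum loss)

Column should play Z, value = 1

Work:
Column player minimizes Row's maximum payoff:
Column X: max payoff to Row = 4
Column Y: max payoff to Row = 5
Column Z: max payoff to Row = 1
Minimum is 1, achieved by column Z.
Minimax strategy: Z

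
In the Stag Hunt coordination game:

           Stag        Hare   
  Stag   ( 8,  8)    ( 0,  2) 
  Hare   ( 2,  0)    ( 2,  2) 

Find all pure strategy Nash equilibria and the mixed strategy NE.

Pure NE: (Stag, Stag) and (Hare, Hare); Mixed NE: p = 0.25, q = 0.25

Work:
Check pure NE:
(Stag, Stag): (8, 8) - no unilateral deviation beneficial
(Hare, Hare): (2, 2) - no unilateral deviation beneficial
Mixed NE: P1 plays Stag with p = 0.25, P2 plays Stag with q = 0.25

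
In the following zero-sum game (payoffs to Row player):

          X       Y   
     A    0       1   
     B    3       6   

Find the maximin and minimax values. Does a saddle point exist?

Maximin = 3, Minimax = 3, Saddle: True

Work:
Row minimums: [0, 3] → maximin = 3
Column maximums: [3, 6] → minimax = 3
Saddle point exists! Game value = 3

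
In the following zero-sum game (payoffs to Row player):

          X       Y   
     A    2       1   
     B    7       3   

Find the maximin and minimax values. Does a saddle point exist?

Maximin = 3, Minimax = 3, Saddle: True

Work:
Row minimums: [1, 3] → maximin = 3
Column maximums: [7, 3] → minimax = 3
Saddle point exists! Game value = 3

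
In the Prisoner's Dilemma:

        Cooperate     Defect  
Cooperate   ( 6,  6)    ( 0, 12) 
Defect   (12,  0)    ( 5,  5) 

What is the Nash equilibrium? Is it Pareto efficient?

(Defect, Defect) is NE; not Pareto efficient

Work:
Defect dominates Cooperate for both players:
If P2 cooperates: Defect (12) > Cooperate (6)
If P2 defects: Defect (5) > Cooperate (0)
NE: (Defect, Defect) with payoff (5, 5)
But (Cooperate, Cooperate) = (6, 6) Pareto dominates (5, 5)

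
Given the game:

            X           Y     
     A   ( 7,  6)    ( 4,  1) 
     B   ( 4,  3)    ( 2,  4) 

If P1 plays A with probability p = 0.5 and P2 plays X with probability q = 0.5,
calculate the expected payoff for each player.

E[P1] = 4.25, E[P2] = 3.5

Work:
E[P1] = p·q·π₁(A,X) + p·(1-q)·π₁(A,Y) + (1-p)·q·π₁(B,X) + (1-p)·(1-q)·π₁(B,Y)
= 0.5·0.5·7 + 0.5·0.5·4 + 0.5·0.5·4 + 0.5·0.5·2
= 4.25

E[P2] = 3.5 (similar calculation)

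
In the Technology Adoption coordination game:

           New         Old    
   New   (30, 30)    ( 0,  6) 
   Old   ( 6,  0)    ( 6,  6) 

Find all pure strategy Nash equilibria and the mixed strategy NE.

Pure NE: (New, New) and (Old, Old); Mixed NE: p = 0.2, q = 0.2

Work:
Check pure NE:
(New, New): (30, 30) - no unilateral deviation beneficial
(Old, Old): (6, 6) - no unilateral deviation beneficial
Mixed NE: P1 plays New with p = 0.2, P2 plays New with q = 0.2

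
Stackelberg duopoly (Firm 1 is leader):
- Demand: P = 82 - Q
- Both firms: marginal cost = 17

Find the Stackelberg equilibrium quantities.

q₁* (leader) = 32.5, q₂* (follower) = 16.25

Work:
Follower's reaction: q₂ = (a - c - q₁)/2
Leader substitutes: π₁ = q₁·(a - q₁ - (a-c-q₁)/2 - c)
FOC: q₁* = (82 - 17)/2 = 32.50
Then: q₂* = (82 - 17 - 32.5)/2 = 16.25
Leader has first-mover advantage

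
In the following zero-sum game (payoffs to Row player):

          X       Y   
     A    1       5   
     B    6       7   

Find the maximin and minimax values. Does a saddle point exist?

Maximin = 6, Minimax = 6, Saddle: True

Work:
Row minimums: [1, 6] → maximin = 6
Column maximums: [6, 7] → minimax = 6
Saddle point exists! Game value = 6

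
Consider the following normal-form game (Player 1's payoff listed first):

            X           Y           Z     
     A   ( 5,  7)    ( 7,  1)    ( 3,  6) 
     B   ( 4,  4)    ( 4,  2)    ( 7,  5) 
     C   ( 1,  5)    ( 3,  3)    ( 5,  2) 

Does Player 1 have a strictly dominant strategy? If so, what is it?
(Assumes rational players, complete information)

No strictly dominant strategy exists for Player 1

Work:
A strategy strictly dominates another if it gives a strictly higher payoff against every opponent action. Compare each pair of P1's strategies column-by-column:
  A vs B: [5 vs 4, 7 vs 4, 3 vs 7] → A does not strictly dominate B (column Z: 3 ≤ 7)
  A vs C: [5 vs 1, 7 vs 3, 3 vs 5] → A does not strictly dominate C (column Z: 3 ≤ 5)
  B vs A: [4 vs 5, 4 vs 7, 7 vs 3] → B does not strictly dominate A (column X: 4 ≤ 5)
  B vs C: [4 vs 1, 4 vs 3, 7 vs 5] → B strictly dominates C
  C vs A: [1 vs 5, 3 vs 7, 5 vs 3] → C does not strictly dominate A (column X: 1 ≤ 5)
  C vs B: [1 vs 4, 3 vs 4, 5 vs 7] → C does not strictly dominate B (column X: 1 ≤ 4)
No single strategy strictly dominates all others → no strictly dominant strategy.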